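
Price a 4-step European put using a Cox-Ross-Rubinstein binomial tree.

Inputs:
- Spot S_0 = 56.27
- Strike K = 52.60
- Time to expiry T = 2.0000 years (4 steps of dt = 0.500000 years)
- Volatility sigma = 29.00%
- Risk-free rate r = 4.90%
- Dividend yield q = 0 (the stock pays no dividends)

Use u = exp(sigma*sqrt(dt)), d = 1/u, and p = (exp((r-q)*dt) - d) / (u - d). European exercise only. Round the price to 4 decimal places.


Answer: Price = V(0,0) = 4.8015

Derivation:
dt = T/N = 0.500000
u = exp(sigma*sqrt(dt)) = 1.227600; d = 1/u = 0.814598
p = (exp((r-q)*dt) - d) / (u - d) = 0.508968
Discount per step: exp(-r*dt) = 0.975798
Stock lattice S(k, i) with i counting down-moves:
  k=0: S(0,0) = 56.2700
  k=1: S(1,0) = 69.0770; S(1,1) = 45.8374
  k=2: S(2,0) = 84.7990; S(2,1) = 56.2700; S(2,2) = 37.3390
  k=3: S(3,0) = 104.0992; S(3,1) = 69.0770; S(3,2) = 45.8374; S(3,3) = 30.4163
  k=4: S(4,0) = 127.7922; S(4,1) = 84.7990; S(4,2) = 56.2700; S(4,3) = 37.3390; S(4,4) = 24.7770
Terminal payoffs V(N, i) = max(K - S_T, 0):
  V(4,0) = 0.000000; V(4,1) = 0.000000; V(4,2) = 0.000000; V(4,3) = 15.260954; V(4,4) = 27.822954
Backward induction: V(k, i) = exp(-r*dt) * [p * V(k+1, i) + (1-p) * V(k+1, i+1)].
  V(3,0) = exp(-r*dt) * [p*0.000000 + (1-p)*0.000000] = 0.000000
  V(3,1) = exp(-r*dt) * [p*0.000000 + (1-p)*0.000000] = 0.000000
  V(3,2) = exp(-r*dt) * [p*0.000000 + (1-p)*15.260954] = 7.312253
  V(3,3) = exp(-r*dt) * [p*15.260954 + (1-p)*27.822954] = 20.910659
  V(2,0) = exp(-r*dt) * [p*0.000000 + (1-p)*0.000000] = 0.000000
  V(2,1) = exp(-r*dt) * [p*0.000000 + (1-p)*7.312253] = 3.503651
  V(2,2) = exp(-r*dt) * [p*7.312253 + (1-p)*20.910659] = 13.650927
  V(1,0) = exp(-r*dt) * [p*0.000000 + (1-p)*3.503651] = 1.678767
  V(1,1) = exp(-r*dt) * [p*3.503651 + (1-p)*13.650927] = 8.280900
  V(0,0) = exp(-r*dt) * [p*1.678767 + (1-p)*8.280900] = 4.801535


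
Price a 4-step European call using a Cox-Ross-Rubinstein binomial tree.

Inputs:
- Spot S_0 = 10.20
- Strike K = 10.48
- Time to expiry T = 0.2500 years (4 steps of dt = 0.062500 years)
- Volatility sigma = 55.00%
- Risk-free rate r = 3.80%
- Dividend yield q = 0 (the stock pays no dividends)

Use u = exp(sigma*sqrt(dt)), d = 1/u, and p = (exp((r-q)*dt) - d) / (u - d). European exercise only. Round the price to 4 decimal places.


dt = T/N = 0.062500
u = exp(sigma*sqrt(dt)) = 1.147402; d = 1/u = 0.871534
p = (exp((r-q)*dt) - d) / (u - d) = 0.474298
Discount per step: exp(-r*dt) = 0.997628
Stock lattice S(k, i) with i counting down-moves:
  k=0: S(0,0) = 10.2000
  k=1: S(1,0) = 11.7035; S(1,1) = 8.8897
  k=2: S(2,0) = 13.4286; S(2,1) = 10.2000; S(2,2) = 7.7476
  k=3: S(3,0) = 15.4080; S(3,1) = 11.7035; S(3,2) = 8.8897; S(3,3) = 6.7523
  k=4: S(4,0) = 17.6792; S(4,1) = 13.4286; S(4,2) = 10.2000; S(4,3) = 7.7476; S(4,4) = 5.8849
Terminal payoffs V(N, i) = max(S_T - K, 0):
  V(4,0) = 7.199181; V(4,1) = 2.948613; V(4,2) = 0.000000; V(4,3) = 0.000000; V(4,4) = 0.000000
Backward induction: V(k, i) = exp(-r*dt) * [p * V(k+1, i) + (1-p) * V(k+1, i+1)].
  V(3,0) = exp(-r*dt) * [p*7.199181 + (1-p)*2.948613] = 4.952874
  V(3,1) = exp(-r*dt) * [p*2.948613 + (1-p)*0.000000] = 1.395205
  V(3,2) = exp(-r*dt) * [p*0.000000 + (1-p)*0.000000] = 0.000000
  V(3,3) = exp(-r*dt) * [p*0.000000 + (1-p)*0.000000] = 0.000000
  V(2,0) = exp(-r*dt) * [p*4.952874 + (1-p)*1.395205] = 3.075290
  V(2,1) = exp(-r*dt) * [p*1.395205 + (1-p)*0.000000] = 0.660174
  V(2,2) = exp(-r*dt) * [p*0.000000 + (1-p)*0.000000] = 0.000000
  V(1,0) = exp(-r*dt) * [p*3.075290 + (1-p)*0.660174] = 1.801376
  V(1,1) = exp(-r*dt) * [p*0.660174 + (1-p)*0.000000] = 0.312377
  V(0,0) = exp(-r*dt) * [p*1.801376 + (1-p)*0.312377] = 1.016191

Answer: Price = V(0,0) = 1.0162


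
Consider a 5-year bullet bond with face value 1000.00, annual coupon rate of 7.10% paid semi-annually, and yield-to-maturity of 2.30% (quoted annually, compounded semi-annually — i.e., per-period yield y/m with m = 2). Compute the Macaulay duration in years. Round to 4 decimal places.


Coupon per period c = face * coupon_rate / m = 35.500000
Periods per year m = 2; per-period yield y/m = 0.011500
Number of cashflows N = 10
Cashflows (t years, CF_t, discount factor 1/(1+y/m)^(m*t), PV):
  t = 0.5000: CF_t = 35.500000, DF = 0.988631, PV = 35.096391
  t = 1.0000: CF_t = 35.500000, DF = 0.977391, PV = 34.697372
  t = 1.5000: CF_t = 35.500000, DF = 0.966279, PV = 34.302889
  t = 2.0000: CF_t = 35.500000, DF = 0.955293, PV = 33.912890
  t = 2.5000: CF_t = 35.500000, DF = 0.944432, PV = 33.527326
  t = 3.0000: CF_t = 35.500000, DF = 0.933694, PV = 33.146145
  t = 3.5000: CF_t = 35.500000, DF = 0.923079, PV = 32.769298
  t = 4.0000: CF_t = 35.500000, DF = 0.912584, PV = 32.396736
  t = 4.5000: CF_t = 35.500000, DF = 0.902209, PV = 32.028409
  t = 5.0000: CF_t = 1035.500000, DF = 0.891951, PV = 923.615542
Price P = sum_t PV_t = 1225.492999
Macaulay numerator sum_t t * PV_t:
  t * PV_t at t = 0.5000: 17.548196
  t * PV_t at t = 1.0000: 34.697372
  t * PV_t at t = 1.5000: 51.454333
  t * PV_t at t = 2.0000: 67.825781
  t * PV_t at t = 2.5000: 83.818315
  t * PV_t at t = 3.0000: 99.438436
  t * PV_t at t = 3.5000: 114.692544
  t * PV_t at t = 4.0000: 129.586944
  t * PV_t at t = 4.5000: 144.127842
  t * PV_t at t = 5.0000: 4618.077708
Macaulay duration D = (sum_t t * PV_t) / P = 5361.267470 / 1225.492999 = 4.374784

Answer: Macaulay duration = 4.3748 years


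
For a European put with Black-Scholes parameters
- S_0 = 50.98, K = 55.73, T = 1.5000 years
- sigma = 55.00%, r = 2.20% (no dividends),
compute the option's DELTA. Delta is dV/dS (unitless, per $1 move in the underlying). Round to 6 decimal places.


d1 = 0.2535441556; d2 = -0.4200655236
phi(d1) = 0.3863232392; exp(-qT) = 1.0000000000; exp(-rT) = 0.9675385596
N(-d1) = 0.3999238721
Delta = -exp(-qT) * N(-d1) = -1.0000000000 * 0.3999238721 = -0.399924

Answer: Delta = -0.399924


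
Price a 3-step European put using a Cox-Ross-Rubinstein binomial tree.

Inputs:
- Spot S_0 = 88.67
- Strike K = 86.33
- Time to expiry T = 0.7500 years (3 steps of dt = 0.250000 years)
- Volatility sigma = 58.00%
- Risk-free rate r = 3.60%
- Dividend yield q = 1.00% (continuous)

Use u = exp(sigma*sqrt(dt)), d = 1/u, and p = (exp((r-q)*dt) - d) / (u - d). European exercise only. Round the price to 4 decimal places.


Answer: Price = V(0,0) = 16.5085

Derivation:
dt = T/N = 0.250000
u = exp(sigma*sqrt(dt)) = 1.336427; d = 1/u = 0.748264
p = (exp((r-q)*dt) - d) / (u - d) = 0.439091
Discount per step: exp(-r*dt) = 0.991040
Stock lattice S(k, i) with i counting down-moves:
  k=0: S(0,0) = 88.6700
  k=1: S(1,0) = 118.5010; S(1,1) = 66.3485
  k=2: S(2,0) = 158.3680; S(2,1) = 88.6700; S(2,2) = 49.6462
  k=3: S(3,0) = 211.6474; S(3,1) = 118.5010; S(3,2) = 66.3485; S(3,3) = 37.1484
Terminal payoffs V(N, i) = max(K - S_T, 0):
  V(3,0) = 0.000000; V(3,1) = 0.000000; V(3,2) = 19.981469; V(3,3) = 49.181566
Backward induction: V(k, i) = exp(-r*dt) * [p * V(k+1, i) + (1-p) * V(k+1, i+1)].
  V(2,0) = exp(-r*dt) * [p*0.000000 + (1-p)*0.000000] = 0.000000
  V(2,1) = exp(-r*dt) * [p*0.000000 + (1-p)*19.981469] = 11.107365
  V(2,2) = exp(-r*dt) * [p*19.981469 + (1-p)*49.181566] = 36.034288
  V(1,0) = exp(-r*dt) * [p*0.000000 + (1-p)*11.107365] = 6.174398
  V(1,1) = exp(-r*dt) * [p*11.107365 + (1-p)*36.034288] = 24.864307
  V(0,0) = exp(-r*dt) * [p*6.174398 + (1-p)*24.864307] = 16.508485


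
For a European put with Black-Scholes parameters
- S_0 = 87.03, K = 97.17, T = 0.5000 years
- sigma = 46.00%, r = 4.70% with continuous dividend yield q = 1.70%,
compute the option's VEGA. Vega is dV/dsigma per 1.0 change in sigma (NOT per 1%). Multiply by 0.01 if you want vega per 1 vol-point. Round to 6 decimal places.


d1 = -0.1300742448; d2 = -0.4553433641
phi(d1) = 0.3955816016; exp(-qT) = 0.9915360229; exp(-rT) = 0.9767739747
Vega = S * exp(-qT) * phi(d1) * sqrt(T) = 87.0300 * 0.9915360229 * 0.3955816016 * 0.7071067812 = 24.137849

Answer: Vega = 24.137849


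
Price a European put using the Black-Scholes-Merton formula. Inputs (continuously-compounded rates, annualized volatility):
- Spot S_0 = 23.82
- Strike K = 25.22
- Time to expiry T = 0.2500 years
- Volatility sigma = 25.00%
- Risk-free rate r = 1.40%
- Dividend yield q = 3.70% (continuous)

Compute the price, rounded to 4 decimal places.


d1 = (ln(S/K) + (r - q + 0.5*sigma^2) * T) / (sigma * sqrt(T)) = -0.44039413
d2 = d1 - sigma * sqrt(T) = -0.56539413
exp(-rT) = 0.99650612; exp(-qT) = 0.99079265
P = K * exp(-rT) * N(-d2) - S_0 * exp(-qT) * N(-d1)
N(-d1) = 0.67017416; N(-d2) = 0.71409714
P = 25.2200 * 0.99650612 * 0.71409714 - 23.8200 * 0.99079265 * 0.67017416 = 2.1300

Answer: Price = 2.1300


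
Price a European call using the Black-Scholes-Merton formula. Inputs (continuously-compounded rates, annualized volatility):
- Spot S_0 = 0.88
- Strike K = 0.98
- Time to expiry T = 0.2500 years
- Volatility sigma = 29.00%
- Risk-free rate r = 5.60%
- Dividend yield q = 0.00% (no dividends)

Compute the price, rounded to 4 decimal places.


Answer: Price = 0.0209

Derivation:
d1 = (ln(S/K) + (r - q + 0.5*sigma^2) * T) / (sigma * sqrt(T)) = -0.57322872
d2 = d1 - sigma * sqrt(T) = -0.71822872
exp(-rT) = 0.98609754; exp(-qT) = 1.00000000
C = S_0 * exp(-qT) * N(d1) - K * exp(-rT) * N(d2)
N(d1) = 0.28324492; N(d2) = 0.23630814
C = 0.8800 * 1.00000000 * 0.28324492 - 0.9800 * 0.98609754 * 0.23630814 = 0.0209


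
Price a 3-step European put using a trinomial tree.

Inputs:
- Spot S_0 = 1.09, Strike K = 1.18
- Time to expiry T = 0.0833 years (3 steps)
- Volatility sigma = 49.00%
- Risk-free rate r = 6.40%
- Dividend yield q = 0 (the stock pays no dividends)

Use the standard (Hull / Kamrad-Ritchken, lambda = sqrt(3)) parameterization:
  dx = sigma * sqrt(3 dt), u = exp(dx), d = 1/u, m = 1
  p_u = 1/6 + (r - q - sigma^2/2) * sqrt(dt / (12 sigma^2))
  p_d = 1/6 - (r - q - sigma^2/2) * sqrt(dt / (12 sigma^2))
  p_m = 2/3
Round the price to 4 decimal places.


dt = T/N = 0.027767; dx = sigma*sqrt(3*dt) = 0.141423
u = exp(dx) = 1.151911; d = 1/u = 0.868122
p_u = 0.161164, p_m = 0.666667, p_d = 0.172169
Discount per step: exp(-r*dt) = 0.998225
Stock lattice S(k, j) with j the centered position index:
  k=0: S(0,+0) = 1.0900
  k=1: S(1,-1) = 0.9463; S(1,+0) = 1.0900; S(1,+1) = 1.2556
  k=2: S(2,-2) = 0.8215; S(2,-1) = 0.9463; S(2,+0) = 1.0900; S(2,+1) = 1.2556; S(2,+2) = 1.4463
  k=3: S(3,-3) = 0.7131; S(3,-2) = 0.8215; S(3,-1) = 0.9463; S(3,+0) = 1.0900; S(3,+1) = 1.2556; S(3,+2) = 1.4463; S(3,+3) = 1.6660
Terminal payoffs V(N, j) = max(K - S_T, 0):
  V(3,-3) = 0.466869; V(3,-2) = 0.358536; V(3,-1) = 0.233747; V(3,+0) = 0.090000; V(3,+1) = 0.000000; V(3,+2) = 0.000000; V(3,+3) = 0.000000
Backward induction: V(k, j) = exp(-r*dt) * [p_u * V(k+1, j+1) + p_m * V(k+1, j) + p_d * V(k+1, j-1)]
  V(2,-2) = exp(-r*dt) * [p_u*0.233747 + p_m*0.358536 + p_d*0.466869] = 0.356442
  V(2,-1) = exp(-r*dt) * [p_u*0.090000 + p_m*0.233747 + p_d*0.358536] = 0.231653
  V(2,+0) = exp(-r*dt) * [p_u*0.000000 + p_m*0.090000 + p_d*0.233747] = 0.100066
  V(2,+1) = exp(-r*dt) * [p_u*0.000000 + p_m*0.000000 + p_d*0.090000] = 0.015468
  V(2,+2) = exp(-r*dt) * [p_u*0.000000 + p_m*0.000000 + p_d*0.000000] = 0.000000
  V(1,-1) = exp(-r*dt) * [p_u*0.100066 + p_m*0.231653 + p_d*0.356442] = 0.231519
  V(1,+0) = exp(-r*dt) * [p_u*0.015468 + p_m*0.100066 + p_d*0.231653] = 0.108893
  V(1,+1) = exp(-r*dt) * [p_u*0.000000 + p_m*0.015468 + p_d*0.100066] = 0.027491
  V(0,+0) = exp(-r*dt) * [p_u*0.027491 + p_m*0.108893 + p_d*0.231519] = 0.116679

Answer: Price = V(0,0) = 0.1167


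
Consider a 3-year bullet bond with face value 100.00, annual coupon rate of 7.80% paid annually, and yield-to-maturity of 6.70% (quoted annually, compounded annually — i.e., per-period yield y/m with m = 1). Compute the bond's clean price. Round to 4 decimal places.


Answer: Price = 102.9026

Derivation:
Coupon per period c = face * coupon_rate / m = 7.800000
Periods per year m = 1; per-period yield y/m = 0.067000
Number of cashflows N = 3
Cashflows (t years, CF_t, discount factor 1/(1+y/m)^(m*t), PV):
  t = 1.0000: CF_t = 7.800000, DF = 0.937207, PV = 7.310216
  t = 2.0000: CF_t = 7.800000, DF = 0.878357, PV = 6.851186
  t = 3.0000: CF_t = 107.800000, DF = 0.823203, PV = 88.741242
Price P = sum_t PV_t = 102.902644


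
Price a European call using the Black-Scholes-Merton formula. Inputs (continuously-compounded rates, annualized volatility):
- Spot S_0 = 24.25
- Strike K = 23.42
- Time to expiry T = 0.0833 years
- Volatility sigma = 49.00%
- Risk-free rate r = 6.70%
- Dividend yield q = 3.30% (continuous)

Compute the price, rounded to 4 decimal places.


Answer: Price = 1.8321

Derivation:
d1 = (ln(S/K) + (r - q + 0.5*sigma^2) * T) / (sigma * sqrt(T)) = 0.33699458
d2 = d1 - sigma * sqrt(T) = 0.19557206
exp(-rT) = 0.99443445; exp(-qT) = 0.99725487
C = S_0 * exp(-qT) * N(d1) - K * exp(-rT) * N(d2)
N(d1) = 0.63193951; N(d2) = 0.57752743
C = 24.2500 * 0.99725487 * 0.63193951 - 23.4200 * 0.99443445 * 0.57752743 = 1.8321


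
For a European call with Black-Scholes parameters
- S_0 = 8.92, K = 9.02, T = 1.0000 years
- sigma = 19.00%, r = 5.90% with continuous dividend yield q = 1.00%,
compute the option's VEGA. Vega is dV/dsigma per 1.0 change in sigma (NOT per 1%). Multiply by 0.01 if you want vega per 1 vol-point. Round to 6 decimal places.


Answer: Vega = 3.373919

Derivation:
d1 = 0.2942190132; d2 = 0.1042190132
phi(d1) = 0.3820434448; exp(-qT) = 0.9900498337; exp(-rT) = 0.9427067692
Vega = S * exp(-qT) * phi(d1) * sqrt(T) = 8.9200 * 0.9900498337 * 0.3820434448 * 1.0000000000 = 3.373919


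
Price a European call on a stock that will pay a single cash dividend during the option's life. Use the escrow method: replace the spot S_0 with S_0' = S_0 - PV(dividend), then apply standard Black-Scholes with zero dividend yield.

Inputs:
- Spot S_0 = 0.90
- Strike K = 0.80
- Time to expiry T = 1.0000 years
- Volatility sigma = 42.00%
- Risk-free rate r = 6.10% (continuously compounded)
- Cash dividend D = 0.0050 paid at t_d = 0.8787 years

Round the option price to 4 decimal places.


Answer: Price = 0.2197

Derivation:
PV(D) = D * exp(-r * t_d) = 0.0050 * 0.94781049 = 0.00473905
S_0' = S_0 - PV(D) = 0.9000 - 0.00473905 = 0.89526095
d1 = (ln(S_0'/K) + (r + sigma^2/2)*T) / (sigma*sqrt(T)) = 0.62310359
d2 = d1 - sigma*sqrt(T) = 0.20310359
exp(-rT) = 0.94082324
N(d1) = 0.73339178; N(d2) = 0.58047297
C = S_0' * N(d1) - K * exp(-rT) * N(d2) = 0.89526095 * 0.73339178 - 0.8000 * 0.94082324 * 0.58047297 = 0.2197


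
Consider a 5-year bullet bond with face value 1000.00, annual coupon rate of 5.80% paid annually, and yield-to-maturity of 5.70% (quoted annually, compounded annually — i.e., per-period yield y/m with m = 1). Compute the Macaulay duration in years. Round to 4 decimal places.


Coupon per period c = face * coupon_rate / m = 58.000000
Periods per year m = 1; per-period yield y/m = 0.057000
Number of cashflows N = 5
Cashflows (t years, CF_t, discount factor 1/(1+y/m)^(m*t), PV):
  t = 1.0000: CF_t = 58.000000, DF = 0.946074, PV = 54.872280
  t = 2.0000: CF_t = 58.000000, DF = 0.895056, PV = 51.913226
  t = 3.0000: CF_t = 58.000000, DF = 0.846789, PV = 49.113743
  t = 4.0000: CF_t = 58.000000, DF = 0.801125, PV = 46.465225
  t = 5.0000: CF_t = 1058.000000, DF = 0.757923, PV = 801.882492
Price P = sum_t PV_t = 1004.246966
Macaulay numerator sum_t t * PV_t:
  t * PV_t at t = 1.0000: 54.872280
  t * PV_t at t = 2.0000: 103.826452
  t * PV_t at t = 3.0000: 147.341228
  t * PV_t at t = 4.0000: 185.860900
  t * PV_t at t = 5.0000: 4009.412458
Macaulay duration D = (sum_t t * PV_t) / P = 4501.313319 / 1004.246966 = 4.482277

Answer: Macaulay duration = 4.4823 years


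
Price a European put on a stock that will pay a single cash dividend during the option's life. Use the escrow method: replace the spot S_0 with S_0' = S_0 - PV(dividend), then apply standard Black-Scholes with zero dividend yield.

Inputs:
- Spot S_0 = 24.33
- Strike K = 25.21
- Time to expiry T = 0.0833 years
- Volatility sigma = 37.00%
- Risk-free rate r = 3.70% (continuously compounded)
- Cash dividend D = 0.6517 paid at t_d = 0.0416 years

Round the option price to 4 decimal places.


PV(D) = D * exp(-r * t_d) = 0.6517 * 0.99846198 = 0.65069767
S_0' = S_0 - PV(D) = 24.3300 - 0.65069767 = 23.67930233
d1 = (ln(S_0'/K) + (r + sigma^2/2)*T) / (sigma*sqrt(T)) = -0.50431874
d2 = d1 - sigma*sqrt(T) = -0.61110717
exp(-rT) = 0.99692264
N(-d1) = 0.69298129; N(-d2) = 0.72943568
P = K * exp(-rT) * N(-d2) - S_0' * N(-d1) = 25.2100 * 0.99692264 * 0.72943568 - 23.67930233 * 0.69298129 = 1.9232

Answer: Price = 1.9232


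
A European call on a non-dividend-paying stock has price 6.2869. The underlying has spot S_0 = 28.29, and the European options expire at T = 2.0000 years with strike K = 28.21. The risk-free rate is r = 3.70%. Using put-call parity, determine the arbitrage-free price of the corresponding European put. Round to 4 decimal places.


Put-call parity: C - P = S_0 * exp(-qT) - K * exp(-rT).
S_0 * exp(-qT) = 28.2900 * 1.00000000 = 28.29000000
K * exp(-rT) = 28.2100 * 0.92867169 = 26.19782848
P = C - S*exp(-qT) + K*exp(-rT)
P = 6.2869 - 28.29000000 + 26.19782848 = 4.1947

Answer: Put price = 4.1947


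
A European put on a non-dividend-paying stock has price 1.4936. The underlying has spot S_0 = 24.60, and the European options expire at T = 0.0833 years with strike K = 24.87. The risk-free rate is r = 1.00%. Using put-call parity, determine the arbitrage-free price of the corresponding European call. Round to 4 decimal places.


Put-call parity: C - P = S_0 * exp(-qT) - K * exp(-rT).
S_0 * exp(-qT) = 24.6000 * 1.00000000 = 24.60000000
K * exp(-rT) = 24.8700 * 0.99916735 = 24.84929192
C = P + S*exp(-qT) - K*exp(-rT)
C = 1.4936 + 24.60000000 - 24.84929192 = 1.2443

Answer: Call price = 1.2443


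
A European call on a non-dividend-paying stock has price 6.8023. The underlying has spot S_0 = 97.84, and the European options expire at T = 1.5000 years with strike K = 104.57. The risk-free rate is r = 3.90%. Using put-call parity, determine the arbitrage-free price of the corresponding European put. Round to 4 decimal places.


Answer: Put price = 7.5904

Derivation:
Put-call parity: C - P = S_0 * exp(-qT) - K * exp(-rT).
S_0 * exp(-qT) = 97.8400 * 1.00000000 = 97.84000000
K * exp(-rT) = 104.5700 * 0.94317824 = 98.62814860
P = C - S*exp(-qT) + K*exp(-rT)
P = 6.8023 - 97.84000000 + 98.62814860 = 7.5904


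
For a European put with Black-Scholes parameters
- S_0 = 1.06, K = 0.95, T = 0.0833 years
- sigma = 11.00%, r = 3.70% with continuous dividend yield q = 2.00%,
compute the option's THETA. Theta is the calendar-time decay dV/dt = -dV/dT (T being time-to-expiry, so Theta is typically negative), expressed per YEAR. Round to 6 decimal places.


Answer: Theta = -0.000165

Derivation:
d1 = 3.5114833028; d2 = 3.4797353895
phi(d1) = 0.0008382484; exp(-qT) = 0.9983353870; exp(-rT) = 0.9969226448
Theta = -S*exp(-qT)*phi(d1)*sigma/(2*sqrt(T)) + r*K*exp(-rT)*N(-d2) - q*S*exp(-qT)*N(-d1)
N(-d1) = 0.0002228067; N(-d2) = 0.0002509546; sqrt(T) = 0.2886173938
Term 1 = -1.0600 * 0.9983353870 * 0.0008382484 * 0.1100 / (2 * 0.2886173938) = -0.0001690422
Term 2 = 0.0370 * 0.9500 * 0.9969226448 * 0.0002509546 = 0.0000087939
Term 3 = -0.0200 * 1.0600 * 0.9983353870 * 0.0002228067 = -0.0000047156
Theta = -0.0001690422 + (0.0000087939) + (-0.0000047156) = -0.000165


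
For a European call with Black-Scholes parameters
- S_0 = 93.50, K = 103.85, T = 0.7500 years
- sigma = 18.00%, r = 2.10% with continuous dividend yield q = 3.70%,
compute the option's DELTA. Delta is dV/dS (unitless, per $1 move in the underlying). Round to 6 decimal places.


Answer: Delta = 0.243766

Derivation:
d1 = -0.6725239851; d2 = -0.8284085577
phi(d1) = 0.3181975736; exp(-qT) = 0.9726314943; exp(-rT) = 0.9843733826
N(d1) = 0.2506250880
Delta = exp(-qT) * N(d1) = 0.9726314943 * 0.2506250880 = 0.243766


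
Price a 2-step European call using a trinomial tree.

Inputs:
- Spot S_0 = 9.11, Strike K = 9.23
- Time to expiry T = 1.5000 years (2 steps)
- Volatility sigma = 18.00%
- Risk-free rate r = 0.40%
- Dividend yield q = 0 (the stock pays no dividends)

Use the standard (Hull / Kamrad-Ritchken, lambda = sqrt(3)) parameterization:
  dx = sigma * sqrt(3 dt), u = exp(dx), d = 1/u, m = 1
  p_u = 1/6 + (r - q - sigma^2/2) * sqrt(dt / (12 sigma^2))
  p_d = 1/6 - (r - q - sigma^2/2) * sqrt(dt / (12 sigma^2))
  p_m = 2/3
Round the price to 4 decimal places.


Answer: Price = V(0,0) = 0.6792

Derivation:
dt = T/N = 0.750000; dx = sigma*sqrt(3*dt) = 0.270000
u = exp(dx) = 1.309964; d = 1/u = 0.763379
p_u = 0.149722, p_m = 0.666667, p_d = 0.183611
Discount per step: exp(-r*dt) = 0.997004
Stock lattice S(k, j) with j the centered position index:
  k=0: S(0,+0) = 9.1100
  k=1: S(1,-1) = 6.9544; S(1,+0) = 9.1100; S(1,+1) = 11.9338
  k=2: S(2,-2) = 5.3088; S(2,-1) = 6.9544; S(2,+0) = 9.1100; S(2,+1) = 11.9338; S(2,+2) = 15.6328
Terminal payoffs V(N, j) = max(S_T - K, 0):
  V(2,-2) = 0.000000; V(2,-1) = 0.000000; V(2,+0) = 0.000000; V(2,+1) = 2.703776; V(2,+2) = 6.402823
Backward induction: V(k, j) = exp(-r*dt) * [p_u * V(k+1, j+1) + p_m * V(k+1, j) + p_d * V(k+1, j-1)]
  V(1,-1) = exp(-r*dt) * [p_u*0.000000 + p_m*0.000000 + p_d*0.000000] = 0.000000
  V(1,+0) = exp(-r*dt) * [p_u*2.703776 + p_m*0.000000 + p_d*0.000000] = 0.403603
  V(1,+1) = exp(-r*dt) * [p_u*6.402823 + p_m*2.703776 + p_d*0.000000] = 2.752891
  V(0,+0) = exp(-r*dt) * [p_u*2.752891 + p_m*0.403603 + p_d*0.000000] = 0.679197


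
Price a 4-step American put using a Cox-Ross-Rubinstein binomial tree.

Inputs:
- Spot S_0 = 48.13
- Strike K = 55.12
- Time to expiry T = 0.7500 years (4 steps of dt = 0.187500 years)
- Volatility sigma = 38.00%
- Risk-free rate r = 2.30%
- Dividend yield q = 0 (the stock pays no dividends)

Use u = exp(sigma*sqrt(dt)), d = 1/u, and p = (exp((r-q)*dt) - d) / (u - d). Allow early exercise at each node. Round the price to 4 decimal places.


dt = T/N = 0.187500
u = exp(sigma*sqrt(dt)) = 1.178856; d = 1/u = 0.848280
p = (exp((r-q)*dt) - d) / (u - d) = 0.472030
Discount per step: exp(-r*dt) = 0.995697
Stock lattice S(k, i) with i counting down-moves:
  k=0: S(0,0) = 48.1300
  k=1: S(1,0) = 56.7384; S(1,1) = 40.8277
  k=2: S(2,0) = 66.8864; S(2,1) = 48.1300; S(2,2) = 34.6333
  k=3: S(3,0) = 78.8494; S(3,1) = 56.7384; S(3,2) = 40.8277; S(3,3) = 29.3787
  k=4: S(4,0) = 92.9522; S(4,1) = 66.8864; S(4,2) = 48.1300; S(4,3) = 34.6333; S(4,4) = 24.9214
Terminal payoffs V(N, i) = max(K - S_T, 0):
  V(4,0) = 0.000000; V(4,1) = 0.000000; V(4,2) = 6.990000; V(4,3) = 20.486687; V(4,4) = 30.198612
Backward induction: V(k, i) = exp(-r*dt) * [p * V(k+1, i) + (1-p) * V(k+1, i+1)]; then take max(V_cont, immediate exercise) for American.
  V(3,0) = exp(-r*dt) * [p*0.000000 + (1-p)*0.000000] = 0.000000; exercise = 0.000000; V(3,0) = max -> 0.000000
  V(3,1) = exp(-r*dt) * [p*0.000000 + (1-p)*6.990000] = 3.674630; exercise = 0.000000; V(3,1) = max -> 3.674630
  V(3,2) = exp(-r*dt) * [p*6.990000 + (1-p)*20.486687] = 14.055103; exercise = 14.292297; V(3,2) = max -> 14.292297
  V(3,3) = exp(-r*dt) * [p*20.486687 + (1-p)*30.198612] = 25.504069; exercise = 25.741262; V(3,3) = max -> 25.741262
  V(2,0) = exp(-r*dt) * [p*0.000000 + (1-p)*3.674630] = 1.931746; exercise = 0.000000; V(2,0) = max -> 1.931746
  V(2,1) = exp(-r*dt) * [p*3.674630 + (1-p)*14.292297] = 9.240505; exercise = 6.990000; V(2,1) = max -> 9.240505
  V(2,2) = exp(-r*dt) * [p*14.292297 + (1-p)*25.741262] = 20.249494; exercise = 20.486687; V(2,2) = max -> 20.486687
  V(1,0) = exp(-r*dt) * [p*1.931746 + (1-p)*9.240505] = 5.765634; exercise = 0.000000; V(1,0) = max -> 5.765634
  V(1,1) = exp(-r*dt) * [p*9.240505 + (1-p)*20.486687] = 15.112838; exercise = 14.292297; V(1,1) = max -> 15.112838
  V(0,0) = exp(-r*dt) * [p*5.765634 + (1-p)*15.112838] = 10.654631; exercise = 6.990000; V(0,0) = max -> 10.654631

Answer: Price = V(0,0) = 10.6546


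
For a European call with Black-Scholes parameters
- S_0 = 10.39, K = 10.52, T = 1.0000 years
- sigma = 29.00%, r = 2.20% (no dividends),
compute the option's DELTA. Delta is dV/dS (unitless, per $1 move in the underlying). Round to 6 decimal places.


Answer: Delta = 0.570633

Derivation:
d1 = 0.1779848200; d2 = -0.1120151800
phi(d1) = 0.3926730955; exp(-qT) = 1.0000000000; exp(-rT) = 0.9782402351
N(d1) = 0.5706325514
Delta = exp(-qT) * N(d1) = 1.0000000000 * 0.5706325514 = 0.570633


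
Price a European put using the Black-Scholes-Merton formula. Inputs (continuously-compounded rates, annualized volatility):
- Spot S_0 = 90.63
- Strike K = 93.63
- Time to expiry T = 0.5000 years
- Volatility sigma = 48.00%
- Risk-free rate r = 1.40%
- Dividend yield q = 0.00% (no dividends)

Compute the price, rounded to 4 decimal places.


d1 = (ln(S/K) + (r - q + 0.5*sigma^2) * T) / (sigma * sqrt(T)) = 0.09438237
d2 = d1 - sigma * sqrt(T) = -0.24502888
exp(-rT) = 0.99302444; exp(-qT) = 1.00000000
P = K * exp(-rT) * N(-d2) - S_0 * exp(-qT) * N(-d1)
N(-d1) = 0.46240271; N(-d2) = 0.59678297
P = 93.6300 * 0.99302444 * 0.59678297 - 90.6300 * 1.00000000 * 0.46240271 = 13.5795

Answer: Price = 13.5795


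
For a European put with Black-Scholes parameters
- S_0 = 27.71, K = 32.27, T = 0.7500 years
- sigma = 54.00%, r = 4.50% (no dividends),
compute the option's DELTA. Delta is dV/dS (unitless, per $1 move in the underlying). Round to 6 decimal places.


Answer: Delta = -0.507886

Derivation:
d1 = -0.0197681465; d2 = -0.4874218645
phi(d1) = 0.3988643388; exp(-qT) = 1.0000000000; exp(-rT) = 0.9668131777
N(-d1) = 0.5078858358
Delta = -exp(-qT) * N(-d1) = -1.0000000000 * 0.5078858358 = -0.507886


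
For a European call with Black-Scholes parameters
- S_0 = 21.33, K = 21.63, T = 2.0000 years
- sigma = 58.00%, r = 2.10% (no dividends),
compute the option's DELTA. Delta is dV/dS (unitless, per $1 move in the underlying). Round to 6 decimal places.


Answer: Delta = 0.671587

Derivation:
d1 = 0.4442987111; d2 = -0.3759451551
phi(d1) = 0.3614472364; exp(-qT) = 1.0000000000; exp(-rT) = 0.9588697806
N(d1) = 0.6715866835
Delta = exp(-qT) * N(d1) = 1.0000000000 * 0.6715866835 = 0.671587


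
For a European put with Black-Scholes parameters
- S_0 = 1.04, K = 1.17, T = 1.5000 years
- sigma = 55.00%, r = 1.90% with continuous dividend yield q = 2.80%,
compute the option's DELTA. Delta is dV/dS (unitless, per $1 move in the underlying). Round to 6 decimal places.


Answer: Delta = -0.425331

Derivation:
d1 = 0.1419100219; d2 = -0.5316996574
phi(d1) = 0.3949453965; exp(-qT) = 0.9588697806; exp(-rT) = 0.9719022941
N(-d1) = 0.4435755390
Delta = -exp(-qT) * N(-d1) = -0.9588697806 * 0.4435755390 = -0.425331


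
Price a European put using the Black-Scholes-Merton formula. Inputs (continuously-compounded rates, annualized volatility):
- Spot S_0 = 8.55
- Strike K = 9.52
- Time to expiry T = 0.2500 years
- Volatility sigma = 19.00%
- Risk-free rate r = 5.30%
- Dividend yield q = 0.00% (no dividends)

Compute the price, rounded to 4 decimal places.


Answer: Price = 0.9167

Derivation:
d1 = (ln(S/K) + (r - q + 0.5*sigma^2) * T) / (sigma * sqrt(T)) = -0.94422175
d2 = d1 - sigma * sqrt(T) = -1.03922175
exp(-rT) = 0.98683739; exp(-qT) = 1.00000000
P = K * exp(-rT) * N(-d2) - S_0 * exp(-qT) * N(-d1)
N(-d1) = 0.82747183; N(-d2) = 0.85064919
P = 9.5200 * 0.98683739 * 0.85064919 - 8.5500 * 1.00000000 * 0.82747183 = 0.9167


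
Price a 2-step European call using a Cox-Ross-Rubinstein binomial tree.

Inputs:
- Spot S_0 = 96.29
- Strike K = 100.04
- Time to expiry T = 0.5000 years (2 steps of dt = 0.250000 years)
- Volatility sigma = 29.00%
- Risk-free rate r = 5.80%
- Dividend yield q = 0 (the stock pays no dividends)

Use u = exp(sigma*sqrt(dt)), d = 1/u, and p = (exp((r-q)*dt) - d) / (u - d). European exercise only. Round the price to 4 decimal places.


Answer: Price = V(0,0) = 7.3515

Derivation:
dt = T/N = 0.250000
u = exp(sigma*sqrt(dt)) = 1.156040; d = 1/u = 0.865022
p = (exp((r-q)*dt) - d) / (u - d) = 0.514002
Discount per step: exp(-r*dt) = 0.985605
Stock lattice S(k, i) with i counting down-moves:
  k=0: S(0,0) = 96.2900
  k=1: S(1,0) = 111.3151; S(1,1) = 83.2930
  k=2: S(2,0) = 128.6846; S(2,1) = 96.2900; S(2,2) = 72.0503
Terminal payoffs V(N, i) = max(S_T - K, 0):
  V(2,0) = 28.644603; V(2,1) = 0.000000; V(2,2) = 0.000000
Backward induction: V(k, i) = exp(-r*dt) * [p * V(k+1, i) + (1-p) * V(k+1, i+1)].
  V(1,0) = exp(-r*dt) * [p*28.644603 + (1-p)*0.000000] = 14.511423
  V(1,1) = exp(-r*dt) * [p*0.000000 + (1-p)*0.000000] = 0.000000
  V(0,0) = exp(-r*dt) * [p*14.511423 + (1-p)*0.000000] = 7.351521


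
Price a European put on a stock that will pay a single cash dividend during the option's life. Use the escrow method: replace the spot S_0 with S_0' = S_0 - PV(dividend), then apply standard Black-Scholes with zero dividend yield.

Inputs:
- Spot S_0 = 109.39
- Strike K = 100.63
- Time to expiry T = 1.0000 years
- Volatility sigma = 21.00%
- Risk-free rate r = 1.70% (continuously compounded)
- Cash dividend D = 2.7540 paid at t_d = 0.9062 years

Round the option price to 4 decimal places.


PV(D) = D * exp(-r * t_d) = 2.7540 * 0.98471266 = 2.71189866
S_0' = S_0 - PV(D) = 109.3900 - 2.71189866 = 106.67810134
d1 = (ln(S_0'/K) + (r + sigma^2/2)*T) / (sigma*sqrt(T)) = 0.46388323
d2 = d1 - sigma*sqrt(T) = 0.25388323
exp(-rT) = 0.98314368
N(-d1) = 0.32136571; N(-d2) = 0.39979289
P = K * exp(-rT) * N(-d2) - S_0' * N(-d1) = 100.6300 * 0.98314368 * 0.39979289 - 106.67810134 * 0.32136571 = 5.2703

Answer: Price = 5.2703


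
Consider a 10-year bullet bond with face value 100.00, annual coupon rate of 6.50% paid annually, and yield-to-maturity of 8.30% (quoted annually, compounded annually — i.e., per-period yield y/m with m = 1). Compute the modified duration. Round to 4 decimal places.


Answer: Modified duration = 6.9101

Derivation:
Coupon per period c = face * coupon_rate / m = 6.500000
Periods per year m = 1; per-period yield y/m = 0.083000
Number of cashflows N = 10
Cashflows (t years, CF_t, discount factor 1/(1+y/m)^(m*t), PV):
  t = 1.0000: CF_t = 6.500000, DF = 0.923361, PV = 6.001847
  t = 2.0000: CF_t = 6.500000, DF = 0.852596, PV = 5.541871
  t = 3.0000: CF_t = 6.500000, DF = 0.787254, PV = 5.117148
  t = 4.0000: CF_t = 6.500000, DF = 0.726919, PV = 4.724975
  t = 5.0000: CF_t = 6.500000, DF = 0.671209, PV = 4.362858
  t = 6.0000: CF_t = 6.500000, DF = 0.619768, PV = 4.028493
  t = 7.0000: CF_t = 6.500000, DF = 0.572270, PV = 3.719753
  t = 8.0000: CF_t = 6.500000, DF = 0.528412, PV = 3.434675
  t = 9.0000: CF_t = 6.500000, DF = 0.487915, PV = 3.171445
  t = 10.0000: CF_t = 106.500000, DF = 0.450521, PV = 47.980530
Price P = sum_t PV_t = 88.083597
First compute Macaulay numerator sum_t t * PV_t:
  t * PV_t at t = 1.0000: 6.001847
  t * PV_t at t = 2.0000: 11.083743
  t * PV_t at t = 3.0000: 15.351444
  t * PV_t at t = 4.0000: 18.899901
  t * PV_t at t = 5.0000: 21.814290
  t * PV_t at t = 6.0000: 24.170958
  t * PV_t at t = 7.0000: 26.038274
  t * PV_t at t = 8.0000: 27.477403
  t * PV_t at t = 9.0000: 28.543009
  t * PV_t at t = 10.0000: 479.805301
Macaulay duration D = 659.186170 / 88.083597 = 7.483643
Modified duration = D / (1 + y/m) = 7.483643 / (1 + 0.083000) = 6.910104


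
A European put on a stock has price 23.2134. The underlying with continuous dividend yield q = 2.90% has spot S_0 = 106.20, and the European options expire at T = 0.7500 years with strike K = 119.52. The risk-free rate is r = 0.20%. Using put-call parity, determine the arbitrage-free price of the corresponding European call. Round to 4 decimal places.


Put-call parity: C - P = S_0 * exp(-qT) - K * exp(-rT).
S_0 * exp(-qT) = 106.2000 * 0.97848483 = 103.91508849
K * exp(-rT) = 119.5200 * 0.99850112 = 119.34085439
C = P + S*exp(-qT) - K*exp(-rT)
C = 23.2134 + 103.91508849 - 119.34085439 = 7.7876

Answer: Call price = 7.7876


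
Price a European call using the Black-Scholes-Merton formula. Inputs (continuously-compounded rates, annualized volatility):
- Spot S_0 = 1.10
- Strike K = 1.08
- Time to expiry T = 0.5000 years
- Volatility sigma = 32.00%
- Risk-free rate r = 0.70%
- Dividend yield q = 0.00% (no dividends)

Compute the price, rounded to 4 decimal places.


d1 = (ln(S/K) + (r - q + 0.5*sigma^2) * T) / (sigma * sqrt(T)) = 0.20969755
d2 = d1 - sigma * sqrt(T) = -0.01657662
exp(-rT) = 0.99650612; exp(-qT) = 1.00000000
C = S_0 * exp(-qT) * N(d1) - K * exp(-rT) * N(d2)
N(d1) = 0.58304813; N(d2) = 0.49338719
C = 1.1000 * 1.00000000 * 0.58304813 - 1.0800 * 0.99650612 * 0.49338719 = 0.1104

Answer: Price = 0.1104


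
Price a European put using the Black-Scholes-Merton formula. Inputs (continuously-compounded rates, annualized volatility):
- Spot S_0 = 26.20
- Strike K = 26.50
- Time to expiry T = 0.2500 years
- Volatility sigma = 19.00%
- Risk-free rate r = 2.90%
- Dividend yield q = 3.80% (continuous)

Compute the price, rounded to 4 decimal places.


d1 = (ln(S/K) + (r - q + 0.5*sigma^2) * T) / (sigma * sqrt(T)) = -0.09602971
d2 = d1 - sigma * sqrt(T) = -0.19102971
exp(-rT) = 0.99277622; exp(-qT) = 0.99054498
P = K * exp(-rT) * N(-d2) - S_0 * exp(-qT) * N(-d1)
N(-d1) = 0.53825151; N(-d2) = 0.57574884
P = 26.5000 * 0.99277622 * 0.57574884 - 26.2000 * 0.99054498 * 0.53825151 = 1.1783

Answer: Price = 1.1783


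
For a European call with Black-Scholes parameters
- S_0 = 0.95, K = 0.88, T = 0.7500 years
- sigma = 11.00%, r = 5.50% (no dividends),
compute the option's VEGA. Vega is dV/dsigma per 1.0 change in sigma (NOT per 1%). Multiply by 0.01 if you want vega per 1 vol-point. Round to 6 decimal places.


Answer: Vega = 0.143914

Derivation:
d1 = 1.2841065378; d2 = 1.1888437434
phi(d1) = 0.1749240615; exp(-qT) = 1.0000000000; exp(-rT) = 0.9595892027
Vega = S * exp(-qT) * phi(d1) * sqrt(T) = 0.9500 * 1.0000000000 * 0.1749240615 * 0.8660254038 = 0.143914


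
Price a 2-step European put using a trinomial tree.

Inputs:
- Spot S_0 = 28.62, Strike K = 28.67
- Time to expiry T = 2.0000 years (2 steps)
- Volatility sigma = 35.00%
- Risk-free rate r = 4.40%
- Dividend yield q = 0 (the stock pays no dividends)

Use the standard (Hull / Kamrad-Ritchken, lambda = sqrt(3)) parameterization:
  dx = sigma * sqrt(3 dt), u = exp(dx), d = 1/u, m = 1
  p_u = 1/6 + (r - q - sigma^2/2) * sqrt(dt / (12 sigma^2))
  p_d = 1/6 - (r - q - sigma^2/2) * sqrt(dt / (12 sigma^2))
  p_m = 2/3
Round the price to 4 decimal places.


dt = T/N = 1.000000; dx = sigma*sqrt(3*dt) = 0.606218
u = exp(dx) = 1.833484; d = 1/u = 0.545410
p_u = 0.152439, p_m = 0.666667, p_d = 0.180894
Discount per step: exp(-r*dt) = 0.956954
Stock lattice S(k, j) with j the centered position index:
  k=0: S(0,+0) = 28.6200
  k=1: S(1,-1) = 15.6096; S(1,+0) = 28.6200; S(1,+1) = 52.4743
  k=2: S(2,-2) = 8.5136; S(2,-1) = 15.6096; S(2,+0) = 28.6200; S(2,+1) = 52.4743; S(2,+2) = 96.2108
Terminal payoffs V(N, j) = max(K - S_T, 0):
  V(2,-2) = 20.156355; V(2,-1) = 13.060371; V(2,+0) = 0.050000; V(2,+1) = 0.000000; V(2,+2) = 0.000000
Backward induction: V(k, j) = exp(-r*dt) * [p_u * V(k+1, j+1) + p_m * V(k+1, j) + p_d * V(k+1, j-1)]
  V(1,-1) = exp(-r*dt) * [p_u*0.050000 + p_m*13.060371 + p_d*20.156355] = 11.828625
  V(1,+0) = exp(-r*dt) * [p_u*0.000000 + p_m*0.050000 + p_d*13.060371] = 2.292746
  V(1,+1) = exp(-r*dt) * [p_u*0.000000 + p_m*0.000000 + p_d*0.050000] = 0.008655
  V(0,+0) = exp(-r*dt) * [p_u*0.008655 + p_m*2.292746 + p_d*11.828625] = 3.511587

Answer: Price = V(0,0) = 3.5116


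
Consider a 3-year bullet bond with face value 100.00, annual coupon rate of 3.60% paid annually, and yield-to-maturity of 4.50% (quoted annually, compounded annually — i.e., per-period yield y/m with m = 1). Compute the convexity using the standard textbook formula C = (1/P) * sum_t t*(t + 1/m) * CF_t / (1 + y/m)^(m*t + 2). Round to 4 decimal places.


Answer: Convexity = 10.4796

Derivation:
Coupon per period c = face * coupon_rate / m = 3.600000
Periods per year m = 1; per-period yield y/m = 0.045000
Number of cashflows N = 3
Cashflows (t years, CF_t, discount factor 1/(1+y/m)^(m*t), PV):
  t = 1.0000: CF_t = 3.600000, DF = 0.956938, PV = 3.444976
  t = 2.0000: CF_t = 3.600000, DF = 0.915730, PV = 3.296628
  t = 3.0000: CF_t = 103.600000, DF = 0.876297, PV = 90.784328
Price P = sum_t PV_t = 97.525932
Convexity numerator sum_t t*(t + 1/m) * CF_t / (1+y/m)^(m*t + 2):
  t = 1.0000: term = 6.309336
  t = 2.0000: term = 18.112925
  t = 3.0000: term = 997.607141
Convexity = (1/P) * sum = 1022.029402 / 97.525932 = 10.479566


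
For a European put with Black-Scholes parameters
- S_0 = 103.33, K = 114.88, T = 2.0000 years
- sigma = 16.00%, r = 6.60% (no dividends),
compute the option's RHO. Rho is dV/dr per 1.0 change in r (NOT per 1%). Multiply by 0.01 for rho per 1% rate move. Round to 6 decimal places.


d1 = 0.2282171444; d2 = 0.0019429744
phi(d1) = 0.3886873190; exp(-qT) = 1.0000000000; exp(-rT) = 0.8763409951
N(-d2) = 0.4992248658
Rho = -K*T*exp(-rT)*N(-d2) = -114.8800 * 2.0000 * 0.8763409951 * 0.4992248658 = -100.517982

Answer: Rho = -100.517982


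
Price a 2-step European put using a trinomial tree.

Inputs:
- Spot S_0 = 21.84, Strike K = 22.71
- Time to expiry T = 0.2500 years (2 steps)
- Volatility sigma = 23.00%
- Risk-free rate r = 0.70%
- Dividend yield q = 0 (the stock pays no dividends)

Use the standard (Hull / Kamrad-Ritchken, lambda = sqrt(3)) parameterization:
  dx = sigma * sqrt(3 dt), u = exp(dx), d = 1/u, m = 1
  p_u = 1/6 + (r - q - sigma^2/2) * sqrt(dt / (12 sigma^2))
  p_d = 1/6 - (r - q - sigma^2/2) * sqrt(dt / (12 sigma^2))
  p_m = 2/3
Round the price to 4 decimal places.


Answer: Price = V(0,0) = 1.4977

Derivation:
dt = T/N = 0.125000; dx = sigma*sqrt(3*dt) = 0.140846
u = exp(dx) = 1.151247; d = 1/u = 0.868623
p_u = 0.158036, p_m = 0.666667, p_d = 0.175298
Discount per step: exp(-r*dt) = 0.999125
Stock lattice S(k, j) with j the centered position index:
  k=0: S(0,+0) = 21.8400
  k=1: S(1,-1) = 18.9707; S(1,+0) = 21.8400; S(1,+1) = 25.1432
  k=2: S(2,-2) = 16.4784; S(2,-1) = 18.9707; S(2,+0) = 21.8400; S(2,+1) = 25.1432; S(2,+2) = 28.9461
Terminal payoffs V(N, j) = max(K - S_T, 0):
  V(2,-2) = 6.231577; V(2,-1) = 3.739266; V(2,+0) = 0.870000; V(2,+1) = 0.000000; V(2,+2) = 0.000000
Backward induction: V(k, j) = exp(-r*dt) * [p_u * V(k+1, j+1) + p_m * V(k+1, j) + p_d * V(k+1, j-1)]
  V(1,-1) = exp(-r*dt) * [p_u*0.870000 + p_m*3.739266 + p_d*6.231577] = 3.719459
  V(1,+0) = exp(-r*dt) * [p_u*0.000000 + p_m*0.870000 + p_d*3.739266] = 1.234404
  V(1,+1) = exp(-r*dt) * [p_u*0.000000 + p_m*0.000000 + p_d*0.870000] = 0.152375
  V(0,+0) = exp(-r*dt) * [p_u*0.152375 + p_m*1.234404 + p_d*3.719459] = 1.497718


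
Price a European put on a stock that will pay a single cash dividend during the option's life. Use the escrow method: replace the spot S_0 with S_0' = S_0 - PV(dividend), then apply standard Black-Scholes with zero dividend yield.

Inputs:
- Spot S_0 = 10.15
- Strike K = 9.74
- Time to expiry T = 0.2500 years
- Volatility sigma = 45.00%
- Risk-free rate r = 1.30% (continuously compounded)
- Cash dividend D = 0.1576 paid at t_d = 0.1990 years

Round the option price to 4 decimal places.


PV(D) = D * exp(-r * t_d) = 0.1576 * 0.99741634 = 0.15719282
S_0' = S_0 - PV(D) = 10.1500 - 0.15719282 = 9.99280718
d1 = (ln(S_0'/K) + (r + sigma^2/2)*T) / (sigma*sqrt(T)) = 0.24083082
d2 = d1 - sigma*sqrt(T) = 0.01583082
exp(-rT) = 0.99675528
N(-d1) = 0.40484312; N(-d2) = 0.49368468
P = K * exp(-rT) * N(-d2) - S_0' * N(-d1) = 9.7400 * 0.99675528 * 0.49368468 - 9.99280718 * 0.40484312 = 0.7474

Answer: Price = 0.7474


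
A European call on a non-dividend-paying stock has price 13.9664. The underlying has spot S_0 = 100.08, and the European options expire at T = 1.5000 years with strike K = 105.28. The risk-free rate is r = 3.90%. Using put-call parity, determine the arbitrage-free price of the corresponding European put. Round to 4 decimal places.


Put-call parity: C - P = S_0 * exp(-qT) - K * exp(-rT).
S_0 * exp(-qT) = 100.0800 * 1.00000000 = 100.08000000
K * exp(-rT) = 105.2800 * 0.94317824 = 99.29780515
P = C - S*exp(-qT) + K*exp(-rT)
P = 13.9664 - 100.08000000 + 99.29780515 = 13.1842

Answer: Put price = 13.1842


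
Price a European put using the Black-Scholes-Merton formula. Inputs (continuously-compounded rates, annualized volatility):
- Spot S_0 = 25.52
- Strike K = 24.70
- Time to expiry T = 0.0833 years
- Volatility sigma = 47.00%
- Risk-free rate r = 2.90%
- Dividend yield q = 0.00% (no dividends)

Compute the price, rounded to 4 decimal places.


Answer: Price = 0.9614

Derivation:
d1 = (ln(S/K) + (r - q + 0.5*sigma^2) * T) / (sigma * sqrt(T)) = 0.32639397
d2 = d1 - sigma * sqrt(T) = 0.19074380
exp(-rT) = 0.99758722; exp(-qT) = 1.00000000
P = K * exp(-rT) * N(-d2) - S_0 * exp(-qT) * N(-d1)
N(-d1) = 0.37206315; N(-d2) = 0.42436316
P = 24.7000 * 0.99758722 * 0.42436316 - 25.5200 * 1.00000000 * 0.37206315 = 0.9614
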